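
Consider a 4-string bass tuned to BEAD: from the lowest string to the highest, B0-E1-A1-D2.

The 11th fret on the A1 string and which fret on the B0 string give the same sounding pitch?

A1 at fret 11 is A1 + 11 semitones = G#2.
The open B0 string is 10 semitones below the open A1, so the same pitch on the B0 string lies at fret 11 + 10 = 21.

21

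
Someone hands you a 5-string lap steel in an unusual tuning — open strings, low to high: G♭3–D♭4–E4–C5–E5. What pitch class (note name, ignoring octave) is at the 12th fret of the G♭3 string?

G♭

Each fret is one semitone, so G♭3 + 12 = G♭.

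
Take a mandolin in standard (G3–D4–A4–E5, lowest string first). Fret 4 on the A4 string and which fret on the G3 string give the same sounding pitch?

18

A4 at fret 4 is A4 + 4 semitones = C♯5.
The open G3 string is 14 semitones below the open A4, so the same pitch on the G3 string lies at fret 4 + 14 = 18.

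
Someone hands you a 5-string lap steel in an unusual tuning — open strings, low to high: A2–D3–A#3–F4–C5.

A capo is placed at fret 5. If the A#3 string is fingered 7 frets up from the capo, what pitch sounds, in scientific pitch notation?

The capo raises the open A#3 by 5 semitones to D#4; fretting 7 more gives A#3 + 5 + 7 = A#3 + 12 semitones = A#4.
(Also written Bb.)

A#4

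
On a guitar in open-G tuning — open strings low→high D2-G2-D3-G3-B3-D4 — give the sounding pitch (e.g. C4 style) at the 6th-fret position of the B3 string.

F4

The open B3 string plus 6 semitones: B–C–C#–D–D#–E–F.
The walk passes from B into C once, so the octave number goes from 3 to 4.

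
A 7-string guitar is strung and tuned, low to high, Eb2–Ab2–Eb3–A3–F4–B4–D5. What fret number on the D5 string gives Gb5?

4

Gb5 is 4 semitones above the open D5 (D–Eb–E–F–Gb), so it sits at fret 4.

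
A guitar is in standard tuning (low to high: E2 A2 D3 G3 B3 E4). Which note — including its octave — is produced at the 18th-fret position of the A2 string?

D♯4

Each fret is one semitone, so A2 + 18 = D♯4.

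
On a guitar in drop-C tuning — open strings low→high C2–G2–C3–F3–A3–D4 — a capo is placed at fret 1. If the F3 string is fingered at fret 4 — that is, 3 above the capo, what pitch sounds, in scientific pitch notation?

A3

The capo raises the open F3 by 1 semitone to F#3; fretting 3 more gives F3 + 1 + 3 = F3 + 4 semitones = A3.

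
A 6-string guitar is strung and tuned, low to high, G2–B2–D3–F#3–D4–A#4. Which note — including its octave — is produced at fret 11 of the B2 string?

The open B2 string plus 11 semitones: B–C–C#–D–…–G#–A–A#.
The walk passes from B into C once, so the octave number goes from 2 to 3.
(Equivalently spelled Bb3.)

A#3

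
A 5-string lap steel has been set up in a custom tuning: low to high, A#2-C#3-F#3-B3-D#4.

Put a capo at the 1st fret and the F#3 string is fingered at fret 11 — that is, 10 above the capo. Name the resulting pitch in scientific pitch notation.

The capo raises the open F#3 by 1 semitone to G3; fretting 10 more gives F#3 + 1 + 10 = F#3 + 11 semitones = F4.

F4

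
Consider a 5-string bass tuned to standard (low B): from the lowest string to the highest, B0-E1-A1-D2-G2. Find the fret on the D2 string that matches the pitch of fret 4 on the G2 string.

9

Fret 4 on G2 is MIDI 43 + 4 = 47 (B2). On the D2 string (open MIDI 38), that pitch is 47 − 38 = fret 9.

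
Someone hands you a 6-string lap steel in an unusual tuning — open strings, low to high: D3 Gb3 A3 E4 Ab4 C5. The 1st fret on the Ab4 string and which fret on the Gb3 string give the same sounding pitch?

15

Ab4 at fret 1 is Ab4 + 1 semitone = A4.
The open Gb3 string is 14 semitones below the open Ab4, so the same pitch on the Gb3 string lies at fret 1 + 14 = 15.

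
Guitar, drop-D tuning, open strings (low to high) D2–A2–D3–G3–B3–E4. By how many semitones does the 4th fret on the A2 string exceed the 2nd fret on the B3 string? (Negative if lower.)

-12 semitones

A2 at fret 4 → C#3 (MIDI 49); B3 at fret 2 → C#4 (MIDI 61).
49 − 61 = -12, so the two pitches are 12 semitones apart.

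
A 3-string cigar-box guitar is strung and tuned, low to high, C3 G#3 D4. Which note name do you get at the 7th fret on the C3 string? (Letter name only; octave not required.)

C3 is MIDI 48. Adding 7 gives 55; 55 mod 12 = 7, i.e. G.

G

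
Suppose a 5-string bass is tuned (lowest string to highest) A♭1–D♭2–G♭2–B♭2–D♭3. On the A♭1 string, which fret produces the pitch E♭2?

7

E♭2 is 7 semitones above the open A♭1 (Ab–A–Bb–B–C–Db–D–Eb), so it sits at fret 7.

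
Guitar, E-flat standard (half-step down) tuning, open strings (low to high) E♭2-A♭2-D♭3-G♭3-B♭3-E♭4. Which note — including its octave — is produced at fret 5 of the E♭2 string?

A♭2

Each fret is one semitone, so E♭2 + 5 = A♭2.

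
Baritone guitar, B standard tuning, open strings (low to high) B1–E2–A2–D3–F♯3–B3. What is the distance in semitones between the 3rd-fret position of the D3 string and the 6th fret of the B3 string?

D3 at fret 3 → F3 (MIDI 53); B3 at fret 6 → F4 (MIDI 65).
53 − 65 = -12, so the two pitches are 12 semitones apart, with F4 the higher.

12 semitones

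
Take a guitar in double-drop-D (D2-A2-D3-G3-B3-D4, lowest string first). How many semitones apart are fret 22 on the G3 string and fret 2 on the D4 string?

G3 at fret 22 → F5 (MIDI 77); D4 at fret 2 → E4 (MIDI 64).
77 − 64 = 13, so the two pitches are 13 semitones apart, with F5 the higher.

13 semitones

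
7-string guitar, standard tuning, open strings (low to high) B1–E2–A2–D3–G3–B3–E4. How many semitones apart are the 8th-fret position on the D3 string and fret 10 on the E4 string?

D3 at fret 8 → A#3 (MIDI 58); E4 at fret 10 → D5 (MIDI 74).
58 − 74 = -16, so the two pitches are 16 semitones apart, with D5 the higher.

16 semitones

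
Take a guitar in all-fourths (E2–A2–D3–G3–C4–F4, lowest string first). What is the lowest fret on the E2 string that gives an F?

1

From E2, count semitones up the chromatic scale until reaching F: E–F — 1 step.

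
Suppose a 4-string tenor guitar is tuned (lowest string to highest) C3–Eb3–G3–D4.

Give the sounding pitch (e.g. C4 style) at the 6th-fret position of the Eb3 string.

Eb3 is MIDI 51. Adding 6 gives 57, which is A3.

A3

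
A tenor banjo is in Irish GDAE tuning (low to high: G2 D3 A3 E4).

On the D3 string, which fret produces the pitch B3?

B3 is 9 semitones above the open D3 (D–D#–E–F–F#–G–G#–A–A#–B), so it sits at fret 9.

9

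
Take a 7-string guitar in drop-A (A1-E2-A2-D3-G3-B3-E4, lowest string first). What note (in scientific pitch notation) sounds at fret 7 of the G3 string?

D4

Each fret is one semitone, so G3 + 7 = D4.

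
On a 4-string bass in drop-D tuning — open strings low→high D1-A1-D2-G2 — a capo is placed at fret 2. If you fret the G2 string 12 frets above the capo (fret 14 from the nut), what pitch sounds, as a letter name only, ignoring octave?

The capo raises the open G2 by 2 semitones to A2; fretting 12 more gives G2 + 2 + 12 = G2 + 14 semitones, landing on A.

A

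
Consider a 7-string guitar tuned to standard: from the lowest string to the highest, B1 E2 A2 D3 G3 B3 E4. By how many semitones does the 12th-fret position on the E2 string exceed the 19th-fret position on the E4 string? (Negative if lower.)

-31 semitones

E2 at fret 12 → E3 (MIDI 52); E4 at fret 19 → B5 (MIDI 83).
52 − 83 = -31, so the two pitches are 31 semitones apart.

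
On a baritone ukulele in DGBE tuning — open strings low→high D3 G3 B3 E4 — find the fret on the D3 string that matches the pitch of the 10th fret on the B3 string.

Fret 10 on B3 is MIDI 59 + 10 = 69 (A4). On the D3 string (open MIDI 50), that pitch is 69 − 50 = fret 19.

19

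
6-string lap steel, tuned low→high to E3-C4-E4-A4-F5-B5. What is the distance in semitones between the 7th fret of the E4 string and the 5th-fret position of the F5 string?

E4 at fret 7 → B4 (MIDI 71); F5 at fret 5 → A#5 (MIDI 82).
71 − 82 = -11, so the two pitches are 11 semitones apart, with A#5 the higher.

11 semitones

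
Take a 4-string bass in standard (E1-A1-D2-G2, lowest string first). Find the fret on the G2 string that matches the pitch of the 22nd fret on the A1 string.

12

Fret 22 on A1 is MIDI 33 + 22 = 55 (G3). On the G2 string (open MIDI 43), that pitch is 55 − 43 = fret 12.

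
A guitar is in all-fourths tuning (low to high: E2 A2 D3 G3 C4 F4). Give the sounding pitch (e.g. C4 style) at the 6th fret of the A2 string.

The open A2 string plus 6 semitones: A–A#–B–C–C#–D–D#.
The walk passes from B into C once, so the octave number goes from 2 to 3.
(Equivalently spelled E♭3.)

D♯3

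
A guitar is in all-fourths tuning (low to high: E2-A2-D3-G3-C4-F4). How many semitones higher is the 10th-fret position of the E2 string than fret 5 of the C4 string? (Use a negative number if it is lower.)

-15 semitones

E2 at fret 10 → D3 (MIDI 50); C4 at fret 5 → F4 (MIDI 65).
50 − 65 = -15, so the two pitches are 15 semitones apart.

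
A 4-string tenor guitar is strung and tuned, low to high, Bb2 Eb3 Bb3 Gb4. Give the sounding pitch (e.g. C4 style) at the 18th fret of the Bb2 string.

E4

The open Bb2 string plus 18 semitones: Bb–B–C–Db–…–D–Eb–E.
The walk passes from B into C 2 times, so the octave number goes from 2 to 4.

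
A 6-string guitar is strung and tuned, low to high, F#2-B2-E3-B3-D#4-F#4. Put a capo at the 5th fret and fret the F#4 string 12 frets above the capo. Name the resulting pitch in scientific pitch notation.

The capo raises the open F#4 by 5 semitones to B4; fretting 12 more gives F#4 + 5 + 12 = F#4 + 17 semitones = B5.

B5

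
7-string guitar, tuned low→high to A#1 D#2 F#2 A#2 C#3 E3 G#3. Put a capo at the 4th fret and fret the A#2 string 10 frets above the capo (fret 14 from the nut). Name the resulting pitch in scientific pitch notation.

The capo raises the open A#2 by 4 semitones to D3; fretting 10 more gives A#2 + 4 + 10 = A#2 + 14 semitones = C4.

C4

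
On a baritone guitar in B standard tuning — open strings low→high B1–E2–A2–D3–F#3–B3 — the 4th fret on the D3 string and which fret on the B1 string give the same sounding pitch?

19

D3 at fret 4 is D3 + 4 semitones = F#3.
The open B1 string is 15 semitones below the open D3, so the same pitch on the B1 string lies at fret 4 + 15 = 19.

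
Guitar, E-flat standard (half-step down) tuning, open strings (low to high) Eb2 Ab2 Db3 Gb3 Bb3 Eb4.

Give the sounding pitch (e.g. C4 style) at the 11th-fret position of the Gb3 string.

F4

Gb3 is MIDI 54. Adding 11 gives 65, which is F4.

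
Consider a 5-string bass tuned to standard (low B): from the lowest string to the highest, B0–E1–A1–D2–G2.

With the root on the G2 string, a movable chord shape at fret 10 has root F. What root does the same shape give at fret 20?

Moving from fret 10 to fret 20 shifts the root by 10 semitones.
F up 10 semitones is D#.

D#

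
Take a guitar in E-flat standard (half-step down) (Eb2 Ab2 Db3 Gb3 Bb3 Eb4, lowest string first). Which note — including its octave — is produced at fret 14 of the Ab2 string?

The open Ab2 string plus 14 semitones: Ab–A–Bb–B–…–Ab–A–Bb.
The walk passes from B into C once, so the octave number goes from 2 to 3.

Bb3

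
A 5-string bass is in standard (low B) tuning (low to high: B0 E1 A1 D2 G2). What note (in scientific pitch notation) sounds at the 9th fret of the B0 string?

The open B0 string plus 9 semitones: B–C–C#–D–D#–E–F–F#–G–G#.
The walk passes from B into C once, so the octave number goes from 0 to 1.
(Equivalently spelled A♭1.)

G♯1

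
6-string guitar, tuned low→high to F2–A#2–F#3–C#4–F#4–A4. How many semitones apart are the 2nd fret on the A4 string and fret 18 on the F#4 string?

A4 at fret 2 → B4 (MIDI 71); F#4 at fret 18 → C6 (MIDI 84).
71 − 84 = -13, so the two pitches are 13 semitones apart, with C6 the higher.

13 semitones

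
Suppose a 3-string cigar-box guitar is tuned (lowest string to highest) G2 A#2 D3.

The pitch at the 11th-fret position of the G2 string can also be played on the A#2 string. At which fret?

G2 at fret 11 is G2 + 11 semitones = F#3.
The open A#2 string is 3 semitones above the open G2, so the same pitch on the A#2 string lies at fret 11 − 3 = 8.

8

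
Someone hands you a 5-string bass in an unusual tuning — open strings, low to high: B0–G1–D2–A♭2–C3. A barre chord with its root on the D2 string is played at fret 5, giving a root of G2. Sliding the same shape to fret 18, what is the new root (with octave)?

A♭3

Moving from fret 5 to fret 18 shifts the root by 13 semitones.
G2 up 13 semitones is A♭3.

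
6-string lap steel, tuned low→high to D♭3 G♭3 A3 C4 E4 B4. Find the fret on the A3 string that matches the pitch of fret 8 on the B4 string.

22

B4 at fret 8 is B4 + 8 semitones = G5.
The open A3 string is 14 semitones below the open B4, so the same pitch on the A3 string lies at fret 8 + 14 = 22.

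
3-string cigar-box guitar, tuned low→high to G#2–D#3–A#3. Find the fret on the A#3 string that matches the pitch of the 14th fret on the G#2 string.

Fret 14 on G#2 is MIDI 44 + 14 = 58 (A#3). On the A#3 string (open MIDI 58), that pitch is 58 − 58 = fret 0.

0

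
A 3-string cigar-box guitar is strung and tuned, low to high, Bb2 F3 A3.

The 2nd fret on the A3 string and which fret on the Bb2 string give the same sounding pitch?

Fret 2 on A3 is MIDI 57 + 2 = 59 (B3). On the Bb2 string (open MIDI 46), that pitch is 59 − 46 = fret 13.

13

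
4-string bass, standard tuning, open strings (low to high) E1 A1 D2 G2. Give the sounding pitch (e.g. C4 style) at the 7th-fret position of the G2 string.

D3

G2 is MIDI 43. Adding 7 gives 50, which is D3.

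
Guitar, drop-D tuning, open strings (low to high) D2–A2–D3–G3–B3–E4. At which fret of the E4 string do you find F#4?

F#4 is 2 semitones above the open E4 (E–F–F#), so it sits at fret 2.

2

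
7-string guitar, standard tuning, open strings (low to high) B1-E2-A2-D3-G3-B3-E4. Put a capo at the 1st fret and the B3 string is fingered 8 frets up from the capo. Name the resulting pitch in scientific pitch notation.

G♯4

The capo raises the open B3 by 1 semitone to C4; fretting 8 more gives B3 + 1 + 8 = B3 + 9 semitones = G♯4.
(Also written A♭.)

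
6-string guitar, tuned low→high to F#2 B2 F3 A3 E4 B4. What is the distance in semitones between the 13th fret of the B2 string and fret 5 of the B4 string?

B2 at fret 13 → C4 (MIDI 60); B4 at fret 5 → E5 (MIDI 76).
60 − 76 = -16, so the two pitches are 16 semitones apart, with E5 the higher.

16 semitones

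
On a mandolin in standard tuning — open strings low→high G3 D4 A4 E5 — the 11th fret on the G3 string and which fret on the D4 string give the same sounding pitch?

4

Fret 11 on G3 is MIDI 55 + 11 = 66 (F#4). On the D4 string (open MIDI 62), that pitch is 66 − 62 = fret 4.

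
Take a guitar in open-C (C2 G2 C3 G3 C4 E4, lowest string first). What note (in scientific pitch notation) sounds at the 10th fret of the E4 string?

D5

Each fret is one semitone, so E4 + 10 = D5.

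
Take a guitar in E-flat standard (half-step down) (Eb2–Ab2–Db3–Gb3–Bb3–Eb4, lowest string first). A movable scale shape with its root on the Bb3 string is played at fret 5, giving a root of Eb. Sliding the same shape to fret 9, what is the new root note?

G

Moving from fret 5 to fret 9 shifts the root by 4 semitones.
Eb up 4 semitones is G.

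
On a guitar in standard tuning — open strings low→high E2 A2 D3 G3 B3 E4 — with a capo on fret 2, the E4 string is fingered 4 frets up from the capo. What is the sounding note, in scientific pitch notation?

The capo raises the open E4 by 2 semitones to F#4; fretting 4 more gives E4 + 2 + 4 = E4 + 6 semitones = A#4.
(Also written Bb.)

A#4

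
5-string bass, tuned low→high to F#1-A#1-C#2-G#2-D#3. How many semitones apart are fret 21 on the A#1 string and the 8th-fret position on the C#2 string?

A#1 at fret 21 → G3 (MIDI 55); C#2 at fret 8 → A2 (MIDI 45).
55 − 45 = 10, so the two pitches are 10 semitones apart, with G3 the higher.

10 semitones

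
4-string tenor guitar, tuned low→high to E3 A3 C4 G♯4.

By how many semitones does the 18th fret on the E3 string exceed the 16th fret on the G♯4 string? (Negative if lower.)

E3 at fret 18 → A♯4 (MIDI 70); G♯4 at fret 16 → C6 (MIDI 84).
70 − 84 = -14, so the two pitches are 14 semitones apart.

-14 semitones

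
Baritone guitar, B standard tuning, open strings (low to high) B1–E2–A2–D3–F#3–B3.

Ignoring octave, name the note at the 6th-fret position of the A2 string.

A2 is MIDI 45. Adding 6 gives 51; 51 mod 12 = 3, i.e. D#.

D#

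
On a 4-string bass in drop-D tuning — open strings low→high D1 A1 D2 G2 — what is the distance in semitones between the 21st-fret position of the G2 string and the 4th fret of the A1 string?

27 semitones

G2 at fret 21 → E4 (MIDI 64); A1 at fret 4 → C#2 (MIDI 37).
64 − 37 = 27, so the two pitches are 27 semitones apart, with E4 the higher.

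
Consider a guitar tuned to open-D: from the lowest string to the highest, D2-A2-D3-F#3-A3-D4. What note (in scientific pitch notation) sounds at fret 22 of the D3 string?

Each fret is one semitone, so D3 + 22 = C5.

C5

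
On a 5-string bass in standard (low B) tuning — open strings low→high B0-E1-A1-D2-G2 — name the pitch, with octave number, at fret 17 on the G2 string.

C4

G2 is MIDI 43. Adding 17 gives 60, which is C4.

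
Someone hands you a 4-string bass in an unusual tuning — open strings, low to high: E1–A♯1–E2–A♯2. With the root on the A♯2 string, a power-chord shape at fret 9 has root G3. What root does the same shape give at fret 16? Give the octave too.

Moving from fret 9 to fret 16 shifts the root by 7 semitones.
G3 up 7 semitones is D4.

D4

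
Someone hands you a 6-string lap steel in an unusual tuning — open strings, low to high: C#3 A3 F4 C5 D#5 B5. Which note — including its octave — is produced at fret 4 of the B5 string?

D#6

The open B5 string plus 4 semitones: B–C–C#–D–D#.
The walk passes from B into C once, so the octave number goes from 5 to 6.
(Equivalently spelled Eb6.)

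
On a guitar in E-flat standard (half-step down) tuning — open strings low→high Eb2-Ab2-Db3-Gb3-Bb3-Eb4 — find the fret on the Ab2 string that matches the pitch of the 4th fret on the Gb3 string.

Gb3 at fret 4 is Gb3 + 4 semitones = Bb3.
The open Ab2 string is 10 semitones below the open Gb3, so the same pitch on the Ab2 string lies at fret 4 + 10 = 14.

14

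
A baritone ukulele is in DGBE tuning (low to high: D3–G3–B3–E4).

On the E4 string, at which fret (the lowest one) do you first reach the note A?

5

From E4, count semitones up the chromatic scale until reaching A: E–F–F#–G–G#–A — 5 steps.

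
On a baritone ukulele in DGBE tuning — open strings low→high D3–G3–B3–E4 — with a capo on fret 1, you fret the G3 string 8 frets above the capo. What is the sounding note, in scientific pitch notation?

E4

The capo raises the open G3 by 1 semitone to G♯3; fretting 8 more gives G3 + 1 + 8 = G3 + 9 semitones = E4.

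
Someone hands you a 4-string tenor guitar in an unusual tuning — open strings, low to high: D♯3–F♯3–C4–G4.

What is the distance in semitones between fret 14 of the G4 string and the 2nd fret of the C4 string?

19 semitones

G4 at fret 14 → A5 (MIDI 81); C4 at fret 2 → D4 (MIDI 62).
81 − 62 = 19, so the two pitches are 19 semitones apart, with A5 the higher.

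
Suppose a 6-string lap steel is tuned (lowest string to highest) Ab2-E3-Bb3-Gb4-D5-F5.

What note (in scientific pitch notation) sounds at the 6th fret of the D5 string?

The open D5 string plus 6 semitones: D–Eb–E–F–Gb–G–Ab.
No B→C boundary is crossed, so the octave stays at 5.

Ab5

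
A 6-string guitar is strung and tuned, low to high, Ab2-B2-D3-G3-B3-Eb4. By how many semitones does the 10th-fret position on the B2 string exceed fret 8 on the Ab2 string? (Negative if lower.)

B2 at fret 10 → A3 (MIDI 57); Ab2 at fret 8 → E3 (MIDI 52).
57 − 52 = 5, so the two pitches are 5 semitones apart.

5 semitones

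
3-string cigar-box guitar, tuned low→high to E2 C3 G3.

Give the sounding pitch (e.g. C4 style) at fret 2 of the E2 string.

E2 is MIDI 40. Adding 2 gives 42, which is G♭2.
(Equivalently spelled F♯2.)

G♭2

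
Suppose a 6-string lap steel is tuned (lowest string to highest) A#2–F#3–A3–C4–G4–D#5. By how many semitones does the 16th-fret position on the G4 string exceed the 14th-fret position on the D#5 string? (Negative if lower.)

G4 at fret 16 → B5 (MIDI 83); D#5 at fret 14 → F6 (MIDI 89).
83 − 89 = -6, so the two pitches are 6 semitones apart.

-6 semitones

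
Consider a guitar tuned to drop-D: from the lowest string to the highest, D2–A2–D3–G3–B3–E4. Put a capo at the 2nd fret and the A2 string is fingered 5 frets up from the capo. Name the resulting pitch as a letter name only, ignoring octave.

The capo raises the open A2 by 2 semitones to B2; fretting 5 more gives A2 + 2 + 5 = A2 + 7 semitones, landing on E.

E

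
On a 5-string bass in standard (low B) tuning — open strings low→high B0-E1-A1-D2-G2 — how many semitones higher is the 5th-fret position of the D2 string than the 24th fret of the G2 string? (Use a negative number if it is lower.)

-24 semitones

D2 at fret 5 → G2 (MIDI 43); G2 at fret 24 → G4 (MIDI 67).
43 − 67 = -24, so the two pitches are 24 semitones apart.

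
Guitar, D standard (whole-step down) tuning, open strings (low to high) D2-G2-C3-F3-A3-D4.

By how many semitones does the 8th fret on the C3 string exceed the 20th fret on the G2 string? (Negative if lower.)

-7 semitones

C3 at fret 8 → G♯3 (MIDI 56); G2 at fret 20 → D♯4 (MIDI 63).
56 − 63 = -7, so the two pitches are 7 semitones apart.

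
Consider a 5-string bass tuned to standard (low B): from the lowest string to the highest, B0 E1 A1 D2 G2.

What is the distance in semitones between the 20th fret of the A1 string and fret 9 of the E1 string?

A1 at fret 20 → F3 (MIDI 53); E1 at fret 9 → C♯2 (MIDI 37).
53 − 37 = 16, so the two pitches are 16 semitones apart, with F3 the higher.

16 semitones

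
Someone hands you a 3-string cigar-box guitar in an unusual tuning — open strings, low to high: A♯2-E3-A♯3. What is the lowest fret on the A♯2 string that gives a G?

From A♯2, count semitones up the chromatic scale until reaching G: A#–B–C–C#–D–D#–E–F–F#–G — 9 steps.

9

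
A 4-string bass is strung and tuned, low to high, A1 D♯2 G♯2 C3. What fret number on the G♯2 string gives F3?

9

F3 is 9 semitones above the open G♯2 (G#–A–A#–B–C–C#–D–D#–E–F), so it sits at fret 9.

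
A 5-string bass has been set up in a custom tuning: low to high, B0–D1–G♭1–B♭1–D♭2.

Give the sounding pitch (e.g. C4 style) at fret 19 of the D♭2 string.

Each fret is one semitone, so D♭2 + 19 = A♭3.

A♭3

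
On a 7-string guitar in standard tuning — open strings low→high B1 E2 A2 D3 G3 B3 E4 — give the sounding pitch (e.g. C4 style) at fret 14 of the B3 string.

B3 is MIDI 59. Adding 14 gives 73, which is C#5.
(Equivalently spelled Db5.)

C#5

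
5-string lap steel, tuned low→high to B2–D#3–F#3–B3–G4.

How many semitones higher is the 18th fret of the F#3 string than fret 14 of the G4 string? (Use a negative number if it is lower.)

F#3 at fret 18 → C5 (MIDI 72); G4 at fret 14 → A5 (MIDI 81).
72 − 81 = -9, so the two pitches are 9 semitones apart.

-9 semitones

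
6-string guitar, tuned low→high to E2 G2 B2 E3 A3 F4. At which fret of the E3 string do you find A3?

A3 is 5 semitones above the open E3 (E–F–Gb–G–Ab–A), so it sits at fret 5.

5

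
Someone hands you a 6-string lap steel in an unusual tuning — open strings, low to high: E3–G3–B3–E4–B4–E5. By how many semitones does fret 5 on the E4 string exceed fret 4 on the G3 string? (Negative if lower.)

10 semitones

E4 at fret 5 → A4 (MIDI 69); G3 at fret 4 → B3 (MIDI 59).
69 − 59 = 10, so the two pitches are 10 semitones apart.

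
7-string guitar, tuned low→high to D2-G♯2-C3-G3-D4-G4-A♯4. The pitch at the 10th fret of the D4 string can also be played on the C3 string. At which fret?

Fret 10 on D4 is MIDI 62 + 10 = 72 (C5). On the C3 string (open MIDI 48), that pitch is 72 − 48 = fret 24.

24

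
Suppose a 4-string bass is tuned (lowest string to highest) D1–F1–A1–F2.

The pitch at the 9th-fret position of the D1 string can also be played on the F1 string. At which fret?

Fret 9 on D1 is MIDI 26 + 9 = 35 (B1). On the F1 string (open MIDI 29), that pitch is 35 − 29 = fret 6.

6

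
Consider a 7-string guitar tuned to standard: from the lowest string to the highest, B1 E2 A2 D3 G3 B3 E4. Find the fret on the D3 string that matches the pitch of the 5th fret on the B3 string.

B3 at fret 5 is B3 + 5 semitones = E4.
The open D3 string is 9 semitones below the open B3, so the same pitch on the D3 string lies at fret 5 + 9 = 14.

14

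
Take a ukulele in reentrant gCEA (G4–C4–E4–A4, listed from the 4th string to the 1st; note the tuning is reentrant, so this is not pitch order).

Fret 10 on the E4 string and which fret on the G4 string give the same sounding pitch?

7

E4 at fret 10 is E4 + 10 semitones = D5.
The open G4 string is 3 semitones above the open E4, so the same pitch on the G4 string lies at fret 10 − 3 = 7.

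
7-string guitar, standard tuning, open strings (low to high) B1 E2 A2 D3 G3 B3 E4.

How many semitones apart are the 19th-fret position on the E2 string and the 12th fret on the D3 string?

E2 at fret 19 → B3 (MIDI 59); D3 at fret 12 → D4 (MIDI 62).
59 − 62 = -3, so the two pitches are 3 semitones apart, with D4 the higher.

3 semitones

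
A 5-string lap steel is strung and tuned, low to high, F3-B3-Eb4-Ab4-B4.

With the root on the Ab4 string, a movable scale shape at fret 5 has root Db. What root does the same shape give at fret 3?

B

Moving from fret 5 to fret 3 shifts the root by -2 semitones.
Db down 2 semitones is B.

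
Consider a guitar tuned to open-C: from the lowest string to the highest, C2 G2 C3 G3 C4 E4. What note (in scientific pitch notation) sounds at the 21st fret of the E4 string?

Each fret is one semitone, so E4 + 21 = C♯6.

C♯6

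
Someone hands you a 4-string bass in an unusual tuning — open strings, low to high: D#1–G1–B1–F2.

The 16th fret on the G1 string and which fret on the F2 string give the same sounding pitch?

6

G1 at fret 16 is G1 + 16 semitones = B2.
The open F2 string is 10 semitones above the open G1, so the same pitch on the F2 string lies at fret 16 − 10 = 6.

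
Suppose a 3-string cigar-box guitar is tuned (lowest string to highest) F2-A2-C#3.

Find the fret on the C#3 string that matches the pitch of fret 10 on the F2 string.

Fret 10 on F2 is MIDI 41 + 10 = 51 (D#3). On the C#3 string (open MIDI 49), that pitch is 51 − 49 = fret 2.

2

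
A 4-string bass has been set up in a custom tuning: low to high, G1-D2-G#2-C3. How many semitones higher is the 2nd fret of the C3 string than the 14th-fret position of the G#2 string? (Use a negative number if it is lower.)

-8 semitones

C3 at fret 2 → D3 (MIDI 50); G#2 at fret 14 → A#3 (MIDI 58).
50 − 58 = -8, so the two pitches are 8 semitones apart.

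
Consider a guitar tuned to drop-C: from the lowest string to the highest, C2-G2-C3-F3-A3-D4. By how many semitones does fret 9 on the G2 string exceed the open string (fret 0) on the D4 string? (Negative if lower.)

G2 at fret 9 → E3 (MIDI 52); D4 at fret 0 → D4 (MIDI 62).
52 − 62 = -10, so the two pitches are 10 semitones apart.

-10 semitones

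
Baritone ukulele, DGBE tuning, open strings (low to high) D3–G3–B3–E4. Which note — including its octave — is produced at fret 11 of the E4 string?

D♯5

E4 is MIDI 64. Adding 11 gives 75, which is D♯5.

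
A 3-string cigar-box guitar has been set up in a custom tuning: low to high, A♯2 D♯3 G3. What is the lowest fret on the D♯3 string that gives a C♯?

From D♯3, count semitones up the chromatic scale until reaching C♯: D#–E–F–F#–…–B–C–C# — 10 steps.

10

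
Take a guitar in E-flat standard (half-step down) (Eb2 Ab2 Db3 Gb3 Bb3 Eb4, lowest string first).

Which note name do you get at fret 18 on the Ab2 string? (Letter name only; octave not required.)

D

The open Ab2 string plus 18 semitones: Ab–A–Bb–B–…–C–Db–D.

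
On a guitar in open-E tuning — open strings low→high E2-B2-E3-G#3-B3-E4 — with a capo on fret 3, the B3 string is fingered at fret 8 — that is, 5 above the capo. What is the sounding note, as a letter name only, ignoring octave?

The capo raises the open B3 by 3 semitones to D4; fretting 5 more gives B3 + 3 + 5 = B3 + 8 semitones, landing on G.

G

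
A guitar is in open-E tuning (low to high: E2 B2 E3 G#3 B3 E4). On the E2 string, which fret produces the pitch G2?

3

G2 is 3 semitones above the open E2 (E–F–F#–G), so it sits at fret 3.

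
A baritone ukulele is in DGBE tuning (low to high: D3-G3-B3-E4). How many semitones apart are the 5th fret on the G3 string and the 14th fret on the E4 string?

18 semitones

G3 at fret 5 → C4 (MIDI 60); E4 at fret 14 → F♯5 (MIDI 78).
60 − 78 = -18, so the two pitches are 18 semitones apart, with F♯5 the higher.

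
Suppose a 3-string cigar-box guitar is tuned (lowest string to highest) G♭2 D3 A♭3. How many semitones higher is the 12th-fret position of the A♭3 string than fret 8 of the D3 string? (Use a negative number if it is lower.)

10 semitones

A♭3 at fret 12 → A♭4 (MIDI 68); D3 at fret 8 → B♭3 (MIDI 58).
68 − 58 = 10, so the two pitches are 10 semitones apart.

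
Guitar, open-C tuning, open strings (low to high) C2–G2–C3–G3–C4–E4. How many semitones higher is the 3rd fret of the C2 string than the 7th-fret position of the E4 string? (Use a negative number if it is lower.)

-32 semitones

C2 at fret 3 → D♯2 (MIDI 39); E4 at fret 7 → B4 (MIDI 71).
39 − 71 = -32, so the two pitches are 32 semitones apart.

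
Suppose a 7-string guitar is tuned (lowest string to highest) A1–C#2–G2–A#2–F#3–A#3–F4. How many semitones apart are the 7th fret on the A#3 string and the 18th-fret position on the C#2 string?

A#3 at fret 7 → F4 (MIDI 65); C#2 at fret 18 → G3 (MIDI 55).
65 − 55 = 10, so the two pitches are 10 semitones apart, with F4 the higher.

10 semitones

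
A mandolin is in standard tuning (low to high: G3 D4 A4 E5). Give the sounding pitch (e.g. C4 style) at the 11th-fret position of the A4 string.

The open A4 string plus 11 semitones: A–A#–B–C–…–F#–G–G#.
The walk passes from B into C once, so the octave number goes from 4 to 5.
(Equivalently spelled Ab5.)

G#5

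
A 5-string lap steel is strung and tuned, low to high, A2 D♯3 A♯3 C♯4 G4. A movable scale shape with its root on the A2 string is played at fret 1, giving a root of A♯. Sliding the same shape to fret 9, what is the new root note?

F♯

Moving from fret 1 to fret 9 shifts the root by 8 semitones.
A♯ up 8 semitones is F♯.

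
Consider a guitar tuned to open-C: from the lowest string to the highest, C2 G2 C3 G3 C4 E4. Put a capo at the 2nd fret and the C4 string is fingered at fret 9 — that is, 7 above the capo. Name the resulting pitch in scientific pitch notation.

The capo raises the open C4 by 2 semitones to D4; fretting 7 more gives C4 + 2 + 7 = C4 + 9 semitones = A4.

A4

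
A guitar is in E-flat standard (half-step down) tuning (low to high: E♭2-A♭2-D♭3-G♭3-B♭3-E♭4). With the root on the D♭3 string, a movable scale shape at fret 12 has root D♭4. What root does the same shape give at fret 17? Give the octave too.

Moving from fret 12 to fret 17 shifts the root by 5 semitones.
D♭4 up 5 semitones is G♭4.

G♭4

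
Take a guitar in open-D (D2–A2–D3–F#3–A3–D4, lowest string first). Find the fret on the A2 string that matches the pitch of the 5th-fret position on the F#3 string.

F#3 at fret 5 is F#3 + 5 semitones = B3.
The open A2 string is 9 semitones below the open F#3, so the same pitch on the A2 string lies at fret 5 + 9 = 14.

14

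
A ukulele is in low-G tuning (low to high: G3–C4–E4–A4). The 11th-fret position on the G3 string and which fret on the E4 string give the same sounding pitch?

2

G3 at fret 11 is G3 + 11 semitones = F♯4.
The open E4 string is 9 semitones above the open G3, so the same pitch on the E4 string lies at fret 11 − 9 = 2.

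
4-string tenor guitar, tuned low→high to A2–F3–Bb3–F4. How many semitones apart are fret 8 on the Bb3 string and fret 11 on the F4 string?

10 semitones

Bb3 at fret 8 → Gb4 (MIDI 66); F4 at fret 11 → E5 (MIDI 76).
66 − 76 = -10, so the two pitches are 10 semitones apart, with E5 the higher.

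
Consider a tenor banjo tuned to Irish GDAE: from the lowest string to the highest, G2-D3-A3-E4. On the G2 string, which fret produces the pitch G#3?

13

G#3 is 13 semitones above the open G2 (G–G#–A–A#–…–F#–G–G#), so it sits at fret 13.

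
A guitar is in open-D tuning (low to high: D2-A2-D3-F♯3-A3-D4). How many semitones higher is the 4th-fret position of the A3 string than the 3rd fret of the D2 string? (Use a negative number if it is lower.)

20 semitones

A3 at fret 4 → C♯4 (MIDI 61); D2 at fret 3 → F2 (MIDI 41).
61 − 41 = 20, so the two pitches are 20 semitones apart.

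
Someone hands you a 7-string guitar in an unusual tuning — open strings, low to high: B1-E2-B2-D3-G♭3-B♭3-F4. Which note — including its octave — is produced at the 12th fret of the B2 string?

B3

The open B2 string plus 12 semitones: B–C–Db–D–…–A–Bb–B.
The walk passes from B into C once, so the octave number goes from 2 to 3.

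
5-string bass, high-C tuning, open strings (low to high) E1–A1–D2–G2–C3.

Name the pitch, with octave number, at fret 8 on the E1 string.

The open E1 string plus 8 semitones: E–F–F#–G–G#–A–A#–B–C.
The walk passes from B into C once, so the octave number goes from 1 to 2.

C2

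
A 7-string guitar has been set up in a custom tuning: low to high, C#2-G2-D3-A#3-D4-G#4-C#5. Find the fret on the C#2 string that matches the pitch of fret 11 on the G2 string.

17

Fret 11 on G2 is MIDI 43 + 11 = 54 (F#3). On the C#2 string (open MIDI 37), that pitch is 54 − 37 = fret 17.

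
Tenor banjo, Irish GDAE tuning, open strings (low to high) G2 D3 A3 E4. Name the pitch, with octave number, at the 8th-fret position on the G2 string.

Each fret is one semitone, so G2 + 8 = D#3.

D#3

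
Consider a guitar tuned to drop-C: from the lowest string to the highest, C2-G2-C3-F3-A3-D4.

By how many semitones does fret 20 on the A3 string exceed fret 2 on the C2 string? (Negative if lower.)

A3 at fret 20 → F5 (MIDI 77); C2 at fret 2 → D2 (MIDI 38).
77 − 38 = 39, so the two pitches are 39 semitones apart.

39 semitones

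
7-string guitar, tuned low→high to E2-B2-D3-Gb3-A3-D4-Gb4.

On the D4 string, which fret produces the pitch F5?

15

F5 is 15 semitones above the open D4 (D–Eb–E–F–…–Eb–E–F), so it sits at fret 15.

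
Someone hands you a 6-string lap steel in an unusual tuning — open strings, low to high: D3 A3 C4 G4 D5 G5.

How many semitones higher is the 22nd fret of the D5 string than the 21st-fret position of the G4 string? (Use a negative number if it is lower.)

8 semitones

D5 at fret 22 → C7 (MIDI 96); G4 at fret 21 → E6 (MIDI 88).
96 − 88 = 8, so the two pitches are 8 semitones apart.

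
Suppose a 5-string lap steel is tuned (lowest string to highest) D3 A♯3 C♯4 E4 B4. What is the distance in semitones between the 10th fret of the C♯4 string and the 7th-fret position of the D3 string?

C♯4 at fret 10 → B4 (MIDI 71); D3 at fret 7 → A3 (MIDI 57).
71 − 57 = 14, so the two pitches are 14 semitones apart, with B4 the higher.

14 semitones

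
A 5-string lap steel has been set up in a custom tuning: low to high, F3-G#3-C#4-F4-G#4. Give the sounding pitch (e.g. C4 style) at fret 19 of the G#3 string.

The open G#3 string plus 19 semitones: G#–A–A#–B–…–C#–D–D#.
The walk passes from B into C 2 times, so the octave number goes from 3 to 5.

D#5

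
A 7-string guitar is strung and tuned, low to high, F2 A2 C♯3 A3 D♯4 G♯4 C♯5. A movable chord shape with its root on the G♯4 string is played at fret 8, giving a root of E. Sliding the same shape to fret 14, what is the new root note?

A♯

Moving from fret 8 to fret 14 shifts the root by 6 semitones.
E up 6 semitones is A♯.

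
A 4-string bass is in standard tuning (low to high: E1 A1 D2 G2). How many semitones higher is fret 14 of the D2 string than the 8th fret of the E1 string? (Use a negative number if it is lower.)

16 semitones

D2 at fret 14 → E3 (MIDI 52); E1 at fret 8 → C2 (MIDI 36).
52 − 36 = 16, so the two pitches are 16 semitones apart.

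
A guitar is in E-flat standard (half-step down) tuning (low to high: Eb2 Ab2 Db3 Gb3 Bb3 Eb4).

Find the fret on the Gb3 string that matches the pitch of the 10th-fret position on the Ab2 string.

Ab2 at fret 10 is Ab2 + 10 semitones = Gb3.
The open Gb3 string is 10 semitones above the open Ab2, so the same pitch on the Gb3 string lies at fret 10 − 10 = 0.

0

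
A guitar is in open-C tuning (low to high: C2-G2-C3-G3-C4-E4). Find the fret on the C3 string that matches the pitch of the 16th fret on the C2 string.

Fret 16 on C2 is MIDI 36 + 16 = 52 (E3). On the C3 string (open MIDI 48), that pitch is 52 − 48 = fret 4.

4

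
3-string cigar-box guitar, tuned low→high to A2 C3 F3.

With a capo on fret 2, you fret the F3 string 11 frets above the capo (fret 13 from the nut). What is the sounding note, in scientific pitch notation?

F♯4

The capo raises the open F3 by 2 semitones to G3; fretting 11 more gives F3 + 2 + 11 = F3 + 13 semitones = F♯4.
(Also written G♭.)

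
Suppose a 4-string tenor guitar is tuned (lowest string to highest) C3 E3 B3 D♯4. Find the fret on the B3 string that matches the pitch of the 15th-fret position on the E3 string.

8

E3 at fret 15 is E3 + 15 semitones = G4.
The open B3 string is 7 semitones above the open E3, so the same pitch on the B3 string lies at fret 15 − 7 = 8.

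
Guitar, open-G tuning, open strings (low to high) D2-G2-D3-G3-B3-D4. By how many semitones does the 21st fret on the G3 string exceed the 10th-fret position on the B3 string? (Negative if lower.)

7 semitones

G3 at fret 21 → E5 (MIDI 76); B3 at fret 10 → A4 (MIDI 69).
76 − 69 = 7, so the two pitches are 7 semitones apart.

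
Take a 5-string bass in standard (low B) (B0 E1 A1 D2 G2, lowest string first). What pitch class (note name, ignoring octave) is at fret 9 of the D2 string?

The open D2 string plus 9 semitones: D–D#–E–F–F#–G–G#–A–A#–B.

B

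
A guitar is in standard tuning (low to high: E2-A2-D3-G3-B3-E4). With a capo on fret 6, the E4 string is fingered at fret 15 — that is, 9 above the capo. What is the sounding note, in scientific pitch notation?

G5

The capo raises the open E4 by 6 semitones to A#4; fretting 9 more gives E4 + 6 + 9 = E4 + 15 semitones = G5.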